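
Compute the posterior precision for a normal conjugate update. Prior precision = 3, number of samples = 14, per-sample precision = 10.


tau_post = tau_0 + n * tau
= 3 + 14 * 10 = 143

143


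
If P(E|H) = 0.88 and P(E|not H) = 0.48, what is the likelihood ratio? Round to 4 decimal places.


Likelihood ratio = P(E|H) / P(E|not H)
= 0.88 / 0.48
= 1.8333

1.8333


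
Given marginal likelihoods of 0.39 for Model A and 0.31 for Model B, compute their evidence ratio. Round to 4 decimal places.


Ratio = ML(A) / ML(B) = 0.39/0.31
= 1.2581

1.2581


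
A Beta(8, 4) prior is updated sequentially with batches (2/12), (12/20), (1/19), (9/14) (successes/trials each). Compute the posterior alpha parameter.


Sequential conjugate updating is equivalent to a single batch update.
Total successes across all batches = 24
alpha_posterior = alpha_prior + total_successes = 8 + 24
= 32

32


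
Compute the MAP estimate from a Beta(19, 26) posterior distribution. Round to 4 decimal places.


MAP = mode of Beta distribution
= (alpha - 1)/(alpha + beta - 2)
= (19-1)/(19+26-2)
= 18/43 = 0.4186

0.4186


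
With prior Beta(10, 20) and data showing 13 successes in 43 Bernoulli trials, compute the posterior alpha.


Conjugate update: alpha_posterior = alpha_prior + k
= 10 + 13 = 23

23


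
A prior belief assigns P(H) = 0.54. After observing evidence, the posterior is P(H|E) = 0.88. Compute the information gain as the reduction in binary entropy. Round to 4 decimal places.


H(prior) = -0.54*log2(0.54) - 0.46*log2(0.46)
= 0.9954
H(post) = -0.88*log2(0.88) - 0.12*log2(0.12)
= 0.5294
IG = 0.9954 - 0.5294 = 0.466

0.466


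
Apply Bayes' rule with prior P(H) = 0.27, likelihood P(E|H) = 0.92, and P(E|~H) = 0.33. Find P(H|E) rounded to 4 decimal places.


Step 1: Compute marginal P(E) = P(E|H)P(H) + P(E|~H)P(~H)
= 0.92*0.27 + 0.33*0.73 = 0.4893
Step 2: P(H|E) = P(E|H)P(H)/P(E) = 0.2484/0.4893
= 0.5077

0.5077


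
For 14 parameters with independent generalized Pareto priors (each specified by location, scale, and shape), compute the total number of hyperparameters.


A generalized Pareto prior has 3 hyperparameters per parameter.
Total = 14 * 3 = 42

42


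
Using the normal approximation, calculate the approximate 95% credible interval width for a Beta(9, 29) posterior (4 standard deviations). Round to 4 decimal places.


Var(Beta) = 9*29/(38^2 * 39) = 0.0046
SD = 0.0681
Width ~ 4*SD = 0.2723

0.2723


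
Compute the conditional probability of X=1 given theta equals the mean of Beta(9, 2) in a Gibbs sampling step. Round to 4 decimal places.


Mean of Beta(9, 2) = 0.8182
P(X=1 | theta=0.8182) = 0.8182

0.8182


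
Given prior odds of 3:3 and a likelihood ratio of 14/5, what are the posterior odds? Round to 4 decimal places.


Posterior odds = prior odds * LR
Prior odds = 3/3 = 1.0
LR = 14/5 = 2.8
Posterior odds = 1.0 * 2.8 = 2.8

2.8


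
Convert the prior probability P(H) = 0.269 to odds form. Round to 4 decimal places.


P(not H) = 1 - 0.269 = 0.731
Odds = 0.269 / 0.731 = 0.368

0.368


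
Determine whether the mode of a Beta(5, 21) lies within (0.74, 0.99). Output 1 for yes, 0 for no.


First find the mode: (a-1)/(a+b-2) = 0.1667
Is 0.1667 in (0.74, 0.99)? 0

0


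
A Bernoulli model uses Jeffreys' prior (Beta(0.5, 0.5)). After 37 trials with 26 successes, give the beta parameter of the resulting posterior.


Posterior = Beta(prior_alpha + successes, prior_beta + failures)
= Beta(0.5 + 26, 0.5 + 11)
Posterior beta = 0.5 + (n - k) = 0.5 + 11 = 11.5

11.5


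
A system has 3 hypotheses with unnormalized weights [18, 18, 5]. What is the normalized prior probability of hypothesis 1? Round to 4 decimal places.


The normalized prior is the weight divided by the total.
Total weight = 41
P(H1) = 18 / 41 = 0.439

0.439


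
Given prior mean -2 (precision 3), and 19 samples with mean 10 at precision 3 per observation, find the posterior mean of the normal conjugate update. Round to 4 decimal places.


The posterior mean is a precision-weighted average of prior and data.
Post. prec. = 3 + 57 = 60
Post. mean = (-6 + 570)/60 = 564/60 = 9.4

9.4


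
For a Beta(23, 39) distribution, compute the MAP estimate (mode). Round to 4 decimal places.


MAP = mode = (a-1)/(a+b-2)
= (23-1)/(23+39-2)
= 22/60 = 0.3667

0.3667


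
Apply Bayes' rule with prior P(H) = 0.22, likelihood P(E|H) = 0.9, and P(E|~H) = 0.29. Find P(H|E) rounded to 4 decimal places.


Step 1: Compute marginal P(E) = P(E|H)P(H) + P(E|~H)P(~H)
= 0.9*0.22 + 0.29*0.78 = 0.4242
Step 2: P(H|E) = P(E|H)P(H)/P(E) = 0.198/0.4242
= 0.4668

0.4668


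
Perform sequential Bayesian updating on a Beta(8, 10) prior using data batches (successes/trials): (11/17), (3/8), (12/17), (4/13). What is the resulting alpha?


Accumulate successes: 30
Posterior alpha = prior alpha + sum of successes
= 8 + 30 = 38

38


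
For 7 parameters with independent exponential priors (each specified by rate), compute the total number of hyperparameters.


A exponential prior has 1 hyperparameter per parameter.
Total = 7 * 1 = 7

7


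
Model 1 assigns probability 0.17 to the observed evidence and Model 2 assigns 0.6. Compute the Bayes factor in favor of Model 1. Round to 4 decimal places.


BF = P(data|M1) / P(data|M2)
= 0.17 / 0.6 = 0.2833

0.2833


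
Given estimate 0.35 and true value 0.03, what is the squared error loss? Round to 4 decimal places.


Squared error = (estimate - true)^2
Difference = 0.32
Loss = 0.32^2 = 0.1024

0.1024


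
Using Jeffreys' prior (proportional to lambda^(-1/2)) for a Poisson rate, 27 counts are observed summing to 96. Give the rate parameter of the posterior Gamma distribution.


Conjugate update: Gamma(prior_shape + S, prior_rate + n).
Prior shape = 0.5, prior rate = 0.
Posterior rate = 0 + n = 27

27.0


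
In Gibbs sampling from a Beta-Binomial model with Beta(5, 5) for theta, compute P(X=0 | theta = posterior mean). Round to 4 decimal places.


Posterior mean = alpha/(alpha+beta) = 5/10 = 0.5
P(X=0|theta=mean) = 1 - theta = 0.5

0.5


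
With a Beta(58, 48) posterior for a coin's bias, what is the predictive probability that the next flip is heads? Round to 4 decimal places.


The predictive probability equals the posterior mean.
P(next = heads) = alpha / (alpha + beta)
= 58 / 106 = 0.5472

0.5472


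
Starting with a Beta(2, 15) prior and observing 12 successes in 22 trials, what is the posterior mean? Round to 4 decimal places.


Posterior parameters: alpha = 2 + 12 = 14
beta = 15 + 10 = 25
Posterior mean = alpha / (alpha + beta) = 14 / 39
= 0.359

0.359


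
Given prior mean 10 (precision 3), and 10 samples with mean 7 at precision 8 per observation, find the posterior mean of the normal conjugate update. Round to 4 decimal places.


The posterior mean is a precision-weighted average of prior and data.
Post. prec. = 3 + 80 = 83
Post. mean = (30 + 560)/83 = 590/83 = 7.1084

7.1084


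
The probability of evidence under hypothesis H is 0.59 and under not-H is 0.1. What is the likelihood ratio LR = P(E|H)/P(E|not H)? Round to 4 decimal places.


LR = 0.59 / 0.1
= 5.9

5.9


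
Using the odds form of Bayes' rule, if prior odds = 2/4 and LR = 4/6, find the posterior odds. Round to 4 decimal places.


Bayes' rule in odds form: posterior odds = prior odds * LR
= (2 * 4) / (4 * 6)
= 8/24 = 0.3333

0.3333


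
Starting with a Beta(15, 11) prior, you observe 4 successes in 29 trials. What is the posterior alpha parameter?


For a Beta-Binomial conjugate model:
Posterior alpha = prior alpha + number of successes
= 15 + 4 = 19

19


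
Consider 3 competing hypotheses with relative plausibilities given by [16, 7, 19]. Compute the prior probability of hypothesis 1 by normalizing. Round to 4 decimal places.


Sum of weights = 16 + 7 + 19 = 42
Normalized prior for H1 = 16 / 42
= 0.381

0.381


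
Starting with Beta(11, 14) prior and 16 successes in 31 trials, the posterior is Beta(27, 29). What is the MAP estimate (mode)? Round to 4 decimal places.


The mode of Beta(a, b) when a > 1 and b > 1 is (a-1)/(a+b-2)
= (27 - 1) / (27 + 29 - 2)
= 26 / 54
= 0.4815

0.4815


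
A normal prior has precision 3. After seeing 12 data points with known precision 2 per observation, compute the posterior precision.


In the conjugate normal model, precisions add:
tau_posterior = tau_prior + n * tau_data
= 3 + 12*2 = 27

27


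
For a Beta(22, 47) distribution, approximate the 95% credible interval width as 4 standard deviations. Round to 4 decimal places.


Variance of Beta(a,b) = ab / ((a+b)^2 * (a+b+1))
= 22*47 / ((69)^2 * 70)
= 0.0031
SD = sqrt(0.0031) = 0.0557
Width = 4 * SD = 0.2228

0.2228


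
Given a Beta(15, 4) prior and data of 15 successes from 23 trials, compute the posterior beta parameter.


Number of failures = 23 - 15 = 8
Posterior beta = 4 + 8 = 12

12


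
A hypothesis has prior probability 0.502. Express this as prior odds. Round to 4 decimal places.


Odds = P(H) / P(not H) = 0.502 / 0.498
= 1.008

1.008


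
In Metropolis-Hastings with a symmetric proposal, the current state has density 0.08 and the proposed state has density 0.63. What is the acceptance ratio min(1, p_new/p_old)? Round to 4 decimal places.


Ratio = p_new / p_old = 0.63 / 0.08 = 7.875
Acceptance = min(1, 7.875) = 1.0

1.0


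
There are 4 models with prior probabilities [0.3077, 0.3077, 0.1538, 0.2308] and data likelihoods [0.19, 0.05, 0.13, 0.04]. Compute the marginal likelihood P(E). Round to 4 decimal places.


P(E) = sum over models of P(M_i) * P(E|M_i)
= 0.3077*0.19 + 0.3077*0.05 + 0.1538*0.13 + 0.2308*0.04
= 0.1031

0.1031


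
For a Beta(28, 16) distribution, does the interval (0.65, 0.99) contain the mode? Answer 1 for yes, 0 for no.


Mode of Beta(a,b) = (a-1)/(a+b-2)
= (28-1)/(28+16-2) = 0.6429
Check: 0.65 <= 0.6429 <= 0.99?
Result: 0

0


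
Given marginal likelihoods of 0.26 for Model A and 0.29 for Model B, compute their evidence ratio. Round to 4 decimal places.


Ratio = ML(A) / ML(B) = 0.26/0.29
= 0.8966

0.8966


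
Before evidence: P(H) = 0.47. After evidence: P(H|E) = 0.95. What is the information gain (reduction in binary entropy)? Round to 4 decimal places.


Prior entropy = 0.9974
Posterior entropy = 0.2864
Information gain = 0.9974 - 0.2864 = 0.711

0.711


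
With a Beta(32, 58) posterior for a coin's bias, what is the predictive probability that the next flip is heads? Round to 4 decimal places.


The predictive probability equals the posterior mean.
P(next = heads) = alpha / (alpha + beta)
= 32 / 90 = 0.3556

0.3556


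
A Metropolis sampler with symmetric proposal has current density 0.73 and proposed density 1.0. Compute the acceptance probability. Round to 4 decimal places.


For symmetric proposals, acceptance = min(1, pi(x*)/pi(x))
= min(1, 1.0/0.73)
= min(1, 1.3699) = 1.0

1.0


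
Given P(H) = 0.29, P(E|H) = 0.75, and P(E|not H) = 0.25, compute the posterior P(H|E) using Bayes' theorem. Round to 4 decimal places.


By Bayes' theorem: P(H|E) = P(E|H)*P(H) / P(E)
P(E) = P(E|H)*P(H) + P(E|not H)*P(not H)
P(E) = 0.75*0.29 + 0.25*0.71 = 0.395
P(H|E) = 0.75*0.29 / 0.395 = 0.5506

0.5506


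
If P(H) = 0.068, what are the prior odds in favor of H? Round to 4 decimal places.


Prior odds = P(H) / (1 - P(H))
= 0.068 / 0.932
= 0.073

0.073


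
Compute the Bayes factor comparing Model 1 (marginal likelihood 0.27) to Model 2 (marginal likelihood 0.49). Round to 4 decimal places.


BF12 = marginal likelihood of M1 / marginal likelihood of M2
= 0.27/0.49
= 0.551

0.551


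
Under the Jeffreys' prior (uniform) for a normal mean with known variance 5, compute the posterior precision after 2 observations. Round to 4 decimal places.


Prior precision = 0 (flat prior).
Post. prec. = 0 + n/var = 2/5 = 0.4

0.4


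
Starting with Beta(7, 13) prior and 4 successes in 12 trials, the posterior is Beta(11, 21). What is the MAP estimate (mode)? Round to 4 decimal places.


The mode of Beta(a, b) when a > 1 and b > 1 is (a-1)/(a+b-2)
= (11 - 1) / (11 + 21 - 2)
= 10 / 30
= 0.3333

0.3333


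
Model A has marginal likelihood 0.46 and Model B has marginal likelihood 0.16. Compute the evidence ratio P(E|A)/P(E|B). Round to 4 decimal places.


Evidence ratio = P(E|A) / P(E|B)
= 0.46 / 0.16
= 2.875

2.875


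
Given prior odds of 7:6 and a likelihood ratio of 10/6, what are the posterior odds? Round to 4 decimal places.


Posterior odds = prior odds * LR
Prior odds = 7/6 = 1.1667
LR = 10/6 = 1.6667
Posterior odds = 1.1667 * 1.6667 = 1.9444

1.9444


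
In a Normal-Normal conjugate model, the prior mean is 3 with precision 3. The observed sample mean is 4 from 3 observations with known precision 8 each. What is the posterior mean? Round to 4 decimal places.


Posterior precision = tau0 + n*tau = 3 + 3*8 = 27
Posterior mean = (tau0*mu0 + n*tau*xbar) / posterior_precision
= (3*3 + 3*8*4) / 27
= 105 / 27 = 3.8889

3.8889


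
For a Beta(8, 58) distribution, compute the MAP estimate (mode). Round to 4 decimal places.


MAP = mode = (a-1)/(a+b-2)
= (8-1)/(8+58-2)
= 7/64 = 0.1094

0.1094


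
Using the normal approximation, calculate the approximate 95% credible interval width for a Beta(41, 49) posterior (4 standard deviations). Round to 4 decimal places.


Var(Beta) = 41*49/(90^2 * 91) = 0.0027
SD = 0.0522
Width ~ 4*SD = 0.2088

0.2088


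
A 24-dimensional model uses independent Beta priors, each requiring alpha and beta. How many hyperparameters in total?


Per parameter: 2 (alpha and beta).
Total = 24 * 2 = 48

48


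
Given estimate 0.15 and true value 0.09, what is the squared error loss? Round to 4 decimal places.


Squared error = (estimate - true)^2
Difference = 0.06
Loss = 0.06^2 = 0.0036

0.0036


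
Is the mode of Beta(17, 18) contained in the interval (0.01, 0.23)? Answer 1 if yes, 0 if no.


Mode = (a-1)/(a+b-2) = 16/33 = 0.4848
Interval: (0.01, 0.23)
Contains mode? 0

0


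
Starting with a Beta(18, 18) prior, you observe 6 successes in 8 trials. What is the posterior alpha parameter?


For a Beta-Binomial conjugate model:
Posterior alpha = prior alpha + number of successes
= 18 + 6 = 24

24


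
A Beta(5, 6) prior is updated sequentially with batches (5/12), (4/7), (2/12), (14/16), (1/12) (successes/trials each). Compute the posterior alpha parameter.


Sequential conjugate updating is equivalent to a single batch update.
Total successes across all batches = 26
alpha_posterior = alpha_prior + total_successes = 5 + 26
= 31

31


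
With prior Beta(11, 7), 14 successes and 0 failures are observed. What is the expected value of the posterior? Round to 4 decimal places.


Posterior = Beta(25, 7)
E[theta] = alpha/(alpha+beta)
= 25/32 = 0.7812

0.7812


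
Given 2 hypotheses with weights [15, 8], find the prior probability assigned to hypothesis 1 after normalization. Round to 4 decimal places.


To normalize, divide each weight by the sum of all weights.
Sum = 23
Prior(H1) = 15/23 = 0.6522

0.6522


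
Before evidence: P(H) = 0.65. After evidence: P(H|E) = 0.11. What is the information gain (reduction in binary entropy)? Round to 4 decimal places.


Prior entropy = 0.9341
Posterior entropy = 0.4999
Information gain = 0.9341 - 0.4999 = 0.4342

0.4342


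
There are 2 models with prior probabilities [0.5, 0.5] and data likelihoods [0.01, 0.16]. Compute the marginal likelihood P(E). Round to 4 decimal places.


P(E) = sum over models of P(M_i) * P(E|M_i)
= 0.5*0.01 + 0.5*0.16
= 0.085

0.085


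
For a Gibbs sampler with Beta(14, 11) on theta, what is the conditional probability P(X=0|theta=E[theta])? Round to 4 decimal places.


E[theta] = 14/(14+11) = 0.56
P(X=0|theta) = 1 - theta = 0.44

0.44


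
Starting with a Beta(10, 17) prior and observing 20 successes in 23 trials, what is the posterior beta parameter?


Posterior beta = prior beta + failures
Failures = 23 - 20 = 3
beta_post = 17 + 3 = 20

20


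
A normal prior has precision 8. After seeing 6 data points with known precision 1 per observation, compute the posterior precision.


In the conjugate normal model, precisions add:
tau_posterior = tau_prior + n * tau_data
= 8 + 6*1 = 14

14


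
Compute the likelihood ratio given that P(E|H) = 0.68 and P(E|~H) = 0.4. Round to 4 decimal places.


LR = P(E|H) / P(E|~H)
= 0.68 / 0.4 = 1.7

1.7


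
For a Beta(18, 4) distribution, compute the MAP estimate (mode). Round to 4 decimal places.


MAP = mode = (a-1)/(a+b-2)
= (18-1)/(18+4-2)
= 17/20 = 0.85

0.85


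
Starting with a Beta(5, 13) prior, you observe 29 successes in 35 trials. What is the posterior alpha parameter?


For a Beta-Binomial conjugate model:
Posterior alpha = prior alpha + number of successes
= 5 + 29 = 34

34


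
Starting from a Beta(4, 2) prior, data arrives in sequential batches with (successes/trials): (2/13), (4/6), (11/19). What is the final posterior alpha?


In sequential Bayesian updating, we sum all successes.
Total successes = 17
Final alpha = 4 + 17 = 21

21


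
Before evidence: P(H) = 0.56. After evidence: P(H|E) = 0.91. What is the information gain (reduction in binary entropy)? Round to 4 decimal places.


Prior entropy = 0.9896
Posterior entropy = 0.4365
Information gain = 0.9896 - 0.4365 = 0.5531

0.5531


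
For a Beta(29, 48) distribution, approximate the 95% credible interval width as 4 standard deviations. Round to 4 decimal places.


Variance of Beta(a,b) = ab / ((a+b)^2 * (a+b+1))
= 29*48 / ((77)^2 * 78)
= 0.003
SD = sqrt(0.003) = 0.0549
Width = 4 * SD = 0.2195

0.2195


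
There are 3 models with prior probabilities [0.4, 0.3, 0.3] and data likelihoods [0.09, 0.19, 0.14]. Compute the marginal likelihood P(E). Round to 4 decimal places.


P(E) = sum over models of P(M_i) * P(E|M_i)
= 0.4*0.09 + 0.3*0.19 + 0.3*0.14
= 0.135

0.135


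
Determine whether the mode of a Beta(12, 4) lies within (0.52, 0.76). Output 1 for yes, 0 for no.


First find the mode: (a-1)/(a+b-2) = 0.7857
Is 0.7857 in (0.52, 0.76)? 0

0


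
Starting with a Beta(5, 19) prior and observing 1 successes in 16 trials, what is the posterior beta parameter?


Posterior beta = prior beta + failures
Failures = 16 - 1 = 15
beta_post = 19 + 15 = 34

34


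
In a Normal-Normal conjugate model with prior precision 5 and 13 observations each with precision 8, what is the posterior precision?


Posterior precision = prior precision + n * observation precision
= 5 + 13 * 8
= 5 + 104 = 109

109


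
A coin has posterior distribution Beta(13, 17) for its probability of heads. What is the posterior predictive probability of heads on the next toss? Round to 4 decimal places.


Posterior predictive = E[theta] = alpha/(alpha+beta)
= 13/30
= 0.4333

0.4333


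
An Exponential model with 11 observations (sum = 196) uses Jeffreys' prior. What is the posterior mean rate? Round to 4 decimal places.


Posterior Gamma(11, 196)
E[lambda] = 11/196 = 0.0561

0.0561


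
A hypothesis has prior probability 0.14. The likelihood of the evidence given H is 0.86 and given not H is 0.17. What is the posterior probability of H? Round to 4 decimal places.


Using Bayes' theorem:
P(E) = 0.14 * 0.86 + 0.86 * 0.17
P(E) = 0.2666
P(H|E) = (0.14 * 0.86) / 0.2666 = 0.4516

0.4516


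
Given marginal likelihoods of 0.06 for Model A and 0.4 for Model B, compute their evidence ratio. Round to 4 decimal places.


Ratio = ML(A) / ML(B) = 0.06/0.4
= 0.15

0.15


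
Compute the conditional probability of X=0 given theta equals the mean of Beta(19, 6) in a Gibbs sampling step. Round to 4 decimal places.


Mean of Beta(19, 6) = 0.76
P(X=0 | theta=0.76) = 0.24

0.24


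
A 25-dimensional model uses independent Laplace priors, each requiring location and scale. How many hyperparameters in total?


Per parameter: 2 (location and scale).
Total = 25 * 2 = 50

50


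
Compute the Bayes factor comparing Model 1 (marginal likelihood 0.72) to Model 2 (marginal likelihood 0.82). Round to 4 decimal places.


BF12 = marginal likelihood of M1 / marginal likelihood of M2
= 0.72/0.82
= 0.878

0.878


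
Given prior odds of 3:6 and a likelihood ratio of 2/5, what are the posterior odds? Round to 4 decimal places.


Posterior odds = prior odds * LR
Prior odds = 3/6 = 0.5
LR = 2/5 = 0.4
Posterior odds = 0.5 * 0.4 = 0.2

0.2


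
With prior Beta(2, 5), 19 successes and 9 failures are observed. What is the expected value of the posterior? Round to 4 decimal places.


Posterior = Beta(21, 14)
E[theta] = alpha/(alpha+beta)
= 21/35 = 0.6

0.6


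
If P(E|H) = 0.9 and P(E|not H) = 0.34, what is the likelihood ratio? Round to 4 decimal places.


Likelihood ratio = P(E|H) / P(E|not H)
= 0.9 / 0.34
= 2.6471

2.6471


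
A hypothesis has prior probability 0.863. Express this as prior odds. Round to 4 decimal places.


Odds = P(H) / P(not H) = 0.863 / 0.137
= 6.2993

6.2993


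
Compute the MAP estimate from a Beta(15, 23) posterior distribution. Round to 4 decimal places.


MAP = mode of Beta distribution
= (alpha - 1)/(alpha + beta - 2)
= (15-1)/(15+23-2)
= 14/36 = 0.3889

0.3889


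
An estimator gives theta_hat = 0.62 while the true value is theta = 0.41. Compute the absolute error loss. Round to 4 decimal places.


The absolute error loss is |theta_hat - theta|
= |0.62 - 0.41|
= 0.21

0.21


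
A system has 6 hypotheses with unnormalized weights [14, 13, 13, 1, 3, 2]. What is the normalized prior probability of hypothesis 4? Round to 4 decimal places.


The normalized prior is the weight divided by the total.
Total weight = 46
P(H4) = 1 / 46 = 0.0217

0.0217


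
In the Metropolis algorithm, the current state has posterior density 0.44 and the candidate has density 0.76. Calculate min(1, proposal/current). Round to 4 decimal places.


Ratio = 0.76/0.44 = 1.7273
Acceptance probability = min(1, 1.7273)
= 1.0

1.0


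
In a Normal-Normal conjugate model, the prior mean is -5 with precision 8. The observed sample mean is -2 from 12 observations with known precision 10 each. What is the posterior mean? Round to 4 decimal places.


Posterior precision = tau0 + n*tau = 8 + 12*10 = 128
Posterior mean = (tau0*mu0 + n*tau*xbar) / posterior_precision
= (8*-5 + 12*10*-2) / 128
= -280 / 128 = -2.1875

-2.1875


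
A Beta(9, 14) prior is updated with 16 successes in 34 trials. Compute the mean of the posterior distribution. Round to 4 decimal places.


After update: Beta(25, 32)
Mean = 25 / (25 + 32) = 25 / 57
= 0.4386

0.4386


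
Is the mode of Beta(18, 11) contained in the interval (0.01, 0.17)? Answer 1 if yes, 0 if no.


Mode = (a-1)/(a+b-2) = 17/27 = 0.6296
Interval: (0.01, 0.17)
Contains mode? 0

0


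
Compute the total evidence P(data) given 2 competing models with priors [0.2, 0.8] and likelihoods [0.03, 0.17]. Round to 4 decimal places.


Marginal likelihood = sum P(model_i) * P(data|model_i)
Model 1: 0.2 * 0.03 = 0.006
Model 2: 0.8 * 0.17 = 0.136
Total = 0.142

0.142


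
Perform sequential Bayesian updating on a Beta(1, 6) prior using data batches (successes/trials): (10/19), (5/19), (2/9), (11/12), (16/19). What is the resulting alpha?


Accumulate successes: 44
Posterior alpha = prior alpha + sum of successes
= 1 + 44 = 45

45


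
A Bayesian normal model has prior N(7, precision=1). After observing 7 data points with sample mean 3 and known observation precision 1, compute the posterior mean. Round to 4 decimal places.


Posterior mean = (prior_precision * prior_mean + n * data_precision * data_mean) / (prior_precision + n * data_precision)
Numerator = 1*7 + 7*1*3 = 28
Denominator = 1 + 7*1 = 8
Posterior mean = 3.5

3.5


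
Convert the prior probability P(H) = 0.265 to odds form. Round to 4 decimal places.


P(not H) = 1 - 0.265 = 0.735
Odds = 0.265 / 0.735 = 0.3605

0.3605


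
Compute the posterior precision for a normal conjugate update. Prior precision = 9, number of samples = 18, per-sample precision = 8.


tau_post = tau_0 + n * tau
= 9 + 18 * 8 = 153

153


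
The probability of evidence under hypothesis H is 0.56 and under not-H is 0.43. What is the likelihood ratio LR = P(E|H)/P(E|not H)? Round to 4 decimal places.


LR = 0.56 / 0.43
= 1.3023

1.3023


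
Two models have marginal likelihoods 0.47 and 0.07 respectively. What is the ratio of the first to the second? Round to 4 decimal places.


Evidence ratio = 0.47 / 0.07
= 6.7143

6.7143


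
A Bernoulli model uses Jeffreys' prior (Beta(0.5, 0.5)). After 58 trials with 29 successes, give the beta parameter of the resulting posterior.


Posterior = Beta(prior_alpha + successes, prior_beta + failures)
= Beta(0.5 + 29, 0.5 + 29)
Posterior beta = 0.5 + (n - k) = 0.5 + 29 = 29.5

29.5


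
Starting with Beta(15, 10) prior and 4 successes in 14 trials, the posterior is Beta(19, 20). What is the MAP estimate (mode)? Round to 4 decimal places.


The mode of Beta(a, b) when a > 1 and b > 1 is (a-1)/(a+b-2)
= (19 - 1) / (19 + 20 - 2)
= 18 / 37
= 0.4865

0.4865


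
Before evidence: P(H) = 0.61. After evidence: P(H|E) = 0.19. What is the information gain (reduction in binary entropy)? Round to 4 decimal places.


Prior entropy = 0.9648
Posterior entropy = 0.7015
Information gain = 0.9648 - 0.7015 = 0.2633

0.2633


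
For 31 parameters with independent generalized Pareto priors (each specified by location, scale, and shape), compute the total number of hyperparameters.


A generalized Pareto prior has 3 hyperparameters per parameter.
Total = 31 * 3 = 93

93


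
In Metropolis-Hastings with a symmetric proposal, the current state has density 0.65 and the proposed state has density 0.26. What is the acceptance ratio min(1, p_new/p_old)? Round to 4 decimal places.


Ratio = p_new / p_old = 0.26 / 0.65 = 0.4
Acceptance = min(1, 0.4) = 0.4

0.4


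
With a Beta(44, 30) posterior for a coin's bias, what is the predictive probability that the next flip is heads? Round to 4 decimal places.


The predictive probability equals the posterior mean.
P(next = heads) = alpha / (alpha + beta)
= 44 / 74 = 0.5946

0.5946


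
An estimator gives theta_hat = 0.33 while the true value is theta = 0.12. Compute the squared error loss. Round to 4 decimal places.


The squared error loss is (theta_hat - theta)^2
= (0.33 - 0.12)^2
= (0.21)^2 = 0.0441

0.0441


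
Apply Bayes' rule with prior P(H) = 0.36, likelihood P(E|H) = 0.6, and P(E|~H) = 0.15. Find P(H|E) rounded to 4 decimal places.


Step 1: Compute marginal P(E) = P(E|H)P(H) + P(E|~H)P(~H)
= 0.6*0.36 + 0.15*0.64 = 0.312
Step 2: P(H|E) = P(E|H)P(H)/P(E) = 0.216/0.312
= 0.6923

0.6923


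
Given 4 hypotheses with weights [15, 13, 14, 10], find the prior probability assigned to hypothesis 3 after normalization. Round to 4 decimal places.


To normalize, divide each weight by the sum of all weights.
Sum = 52
Prior(H3) = 14/52 = 0.2692

0.2692


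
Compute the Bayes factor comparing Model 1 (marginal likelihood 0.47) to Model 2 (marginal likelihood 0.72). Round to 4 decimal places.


BF12 = marginal likelihood of M1 / marginal likelihood of M2
= 0.47/0.72
= 0.6528

0.6528


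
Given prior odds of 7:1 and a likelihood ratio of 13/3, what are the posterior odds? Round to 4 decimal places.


Posterior odds = prior odds * LR
Prior odds = 7/1 = 7.0
LR = 13/3 = 4.3333
Posterior odds = 7.0 * 4.3333 = 30.3333

30.3333


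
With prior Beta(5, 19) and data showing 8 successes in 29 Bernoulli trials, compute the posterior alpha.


Conjugate update: alpha_posterior = alpha_prior + k
= 5 + 8 = 13

13


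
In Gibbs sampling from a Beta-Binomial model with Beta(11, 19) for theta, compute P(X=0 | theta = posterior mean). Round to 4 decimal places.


Posterior mean = alpha/(alpha+beta) = 11/30 = 0.3667
P(X=0|theta=mean) = 1 - theta = 0.6333

0.6333


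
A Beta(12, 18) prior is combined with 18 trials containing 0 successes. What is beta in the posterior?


In conjugate updating:
beta_posterior = beta_prior + (n - k)
= 18 + (18 - 0)
= 18 + 18 = 36

36


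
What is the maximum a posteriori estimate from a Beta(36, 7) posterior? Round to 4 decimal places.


The MAP estimate equals the mode of the distribution.
Mode of Beta(a,b) = (a-1)/(a+b-2)
= 35/41
= 0.8537

0.8537


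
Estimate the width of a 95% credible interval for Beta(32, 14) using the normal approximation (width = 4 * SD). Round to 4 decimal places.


For Beta(a,b): Var = ab/((a+b)^2(a+b+1))
Var = 0.0045, SD = 0.0671
Approximate 95% CI width = 4 * 0.0671 = 0.2685

0.2685


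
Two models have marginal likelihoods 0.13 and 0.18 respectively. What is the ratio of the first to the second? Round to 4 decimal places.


Evidence ratio = 0.13 / 0.18
= 0.7222

0.7222


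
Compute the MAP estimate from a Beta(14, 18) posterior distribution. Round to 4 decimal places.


MAP = mode of Beta distribution
= (alpha - 1)/(alpha + beta - 2)
= (14-1)/(14+18-2)
= 13/30 = 0.4333

0.4333


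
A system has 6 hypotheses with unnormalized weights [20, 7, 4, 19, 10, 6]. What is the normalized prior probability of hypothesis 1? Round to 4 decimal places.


The normalized prior is the weight divided by the total.
Total weight = 66
P(H1) = 20 / 66 = 0.303

0.303


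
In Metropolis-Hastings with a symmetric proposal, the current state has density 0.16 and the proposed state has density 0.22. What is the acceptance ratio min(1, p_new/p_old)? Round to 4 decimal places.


Ratio = p_new / p_old = 0.22 / 0.16 = 1.375
Acceptance = min(1, 1.375) = 1.0

1.0


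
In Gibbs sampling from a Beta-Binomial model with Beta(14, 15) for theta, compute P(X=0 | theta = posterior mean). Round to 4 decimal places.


Posterior mean = alpha/(alpha+beta) = 14/29 = 0.4828
P(X=0|theta=mean) = 1 - theta = 0.5172

0.5172


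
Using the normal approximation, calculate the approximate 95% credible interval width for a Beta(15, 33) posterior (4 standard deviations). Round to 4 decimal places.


Var(Beta) = 15*33/(48^2 * 49) = 0.0044
SD = 0.0662
Width ~ 4*SD = 0.2649

0.2649


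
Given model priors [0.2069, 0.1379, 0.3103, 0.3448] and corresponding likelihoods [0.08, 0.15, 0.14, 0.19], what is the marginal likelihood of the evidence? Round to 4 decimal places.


P(E) = sum_i P(M_i) P(E|M_i)
= 0.0166 + 0.0207 + 0.0434 + 0.0655
= 0.1462

0.1462


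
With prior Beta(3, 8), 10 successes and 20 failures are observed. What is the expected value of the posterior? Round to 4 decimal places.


Posterior = Beta(13, 28)
E[theta] = alpha/(alpha+beta)
= 13/41 = 0.3171

0.3171


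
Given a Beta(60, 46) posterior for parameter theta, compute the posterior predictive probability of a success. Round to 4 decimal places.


For a Beta-Bernoulli model, the predictive probability is the mean:
P(success) = 60/(60+46) = 60/106 = 0.566

0.566


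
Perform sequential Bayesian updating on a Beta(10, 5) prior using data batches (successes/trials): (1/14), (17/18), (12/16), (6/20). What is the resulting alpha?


Accumulate successes: 36
Posterior alpha = prior alpha + sum of successes
= 10 + 36 = 46

46


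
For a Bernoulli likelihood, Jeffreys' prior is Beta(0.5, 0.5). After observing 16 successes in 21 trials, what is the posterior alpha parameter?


Jeffreys' prior for Bernoulli is Beta(0.5, 0.5).
Posterior is Beta(0.5 + k, 0.5 + n - k).
Posterior alpha = 0.5 + k = 0.5 + 16 = 16.5

16.5


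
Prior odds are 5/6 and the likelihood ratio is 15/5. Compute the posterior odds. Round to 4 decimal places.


Posterior odds = prior odds * likelihood ratio
= (5/6) * (15/5)
= 75 / 30
= 2.5

2.5


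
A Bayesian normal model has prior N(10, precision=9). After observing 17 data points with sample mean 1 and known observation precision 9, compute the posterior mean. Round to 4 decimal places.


Posterior mean = (prior_precision * prior_mean + n * data_precision * data_mean) / (prior_precision + n * data_precision)
Numerator = 9*10 + 17*9*1 = 243
Denominator = 9 + 17*9 = 162
Posterior mean = 1.5

1.5


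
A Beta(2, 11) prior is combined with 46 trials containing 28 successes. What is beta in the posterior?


In conjugate updating:
beta_posterior = beta_prior + (n - k)
= 11 + (46 - 28)
= 11 + 18 = 29

29


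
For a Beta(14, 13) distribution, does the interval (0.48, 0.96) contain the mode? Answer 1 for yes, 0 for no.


Mode of Beta(a,b) = (a-1)/(a+b-2)
= (14-1)/(14+13-2) = 0.52
Check: 0.48 <= 0.52 <= 0.96?
Result: 1

1


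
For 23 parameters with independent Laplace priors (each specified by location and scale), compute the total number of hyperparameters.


A Laplace prior has 2 hyperparameters per parameter.
Total = 23 * 2 = 46

46


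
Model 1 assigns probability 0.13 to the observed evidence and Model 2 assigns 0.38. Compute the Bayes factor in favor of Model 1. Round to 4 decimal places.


BF = P(data|M1) / P(data|M2)
= 0.13 / 0.38 = 0.3421

0.3421


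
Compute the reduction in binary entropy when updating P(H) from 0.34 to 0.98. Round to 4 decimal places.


H_before = -p*log2(p) - (1-p)*log2(1-p) for p=0.34: 0.9248
H_after for p=0.98: 0.1414
Reduction = 0.9248 - 0.1414 = 0.7834

0.7834


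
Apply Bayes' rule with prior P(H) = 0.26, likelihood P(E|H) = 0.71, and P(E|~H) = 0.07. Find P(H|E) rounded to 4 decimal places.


Step 1: Compute marginal P(E) = P(E|H)P(H) + P(E|~H)P(~H)
= 0.71*0.26 + 0.07*0.74 = 0.2364
Step 2: P(H|E) = P(E|H)P(H)/P(E) = 0.1846/0.2364
= 0.7809

0.7809


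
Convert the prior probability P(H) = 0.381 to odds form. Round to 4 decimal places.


P(not H) = 1 - 0.381 = 0.619
Odds = 0.381 / 0.619 = 0.6155

0.6155


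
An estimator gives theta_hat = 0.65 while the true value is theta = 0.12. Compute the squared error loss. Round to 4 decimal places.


The squared error loss is (theta_hat - theta)^2
= (0.65 - 0.12)^2
= (0.53)^2 = 0.2809

0.2809


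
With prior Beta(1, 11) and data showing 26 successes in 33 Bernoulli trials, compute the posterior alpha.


Conjugate update: alpha_posterior = alpha_prior + k
= 1 + 26 = 27

27


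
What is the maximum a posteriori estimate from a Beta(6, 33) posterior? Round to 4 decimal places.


The MAP estimate equals the mode of the distribution.
Mode of Beta(a,b) = (a-1)/(a+b-2)
= 5/37
= 0.1351

0.1351


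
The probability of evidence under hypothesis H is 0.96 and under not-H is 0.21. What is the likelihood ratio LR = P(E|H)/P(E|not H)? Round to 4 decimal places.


LR = 0.96 / 0.21
= 4.5714

4.5714


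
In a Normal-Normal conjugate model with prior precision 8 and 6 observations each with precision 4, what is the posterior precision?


Posterior precision = prior precision + n * observation precision
= 8 + 6 * 4
= 8 + 24 = 32

32


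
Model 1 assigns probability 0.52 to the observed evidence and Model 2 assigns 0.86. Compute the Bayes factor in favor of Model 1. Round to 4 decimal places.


BF = P(data|M1) / P(data|M2)
= 0.52 / 0.86 = 0.6047

0.6047


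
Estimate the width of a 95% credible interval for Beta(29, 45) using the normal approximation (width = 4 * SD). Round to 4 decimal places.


For Beta(a,b): Var = ab/((a+b)^2(a+b+1))
Var = 0.0032, SD = 0.0564
Approximate 95% CI width = 4 * 0.0564 = 0.2255

0.2255


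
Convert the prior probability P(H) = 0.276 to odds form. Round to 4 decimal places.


P(not H) = 1 - 0.276 = 0.724
Odds = 0.276 / 0.724 = 0.3812

0.3812


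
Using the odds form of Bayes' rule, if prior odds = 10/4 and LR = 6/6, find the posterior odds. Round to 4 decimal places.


Bayes' rule in odds form: posterior odds = prior odds * LR
= (10 * 6) / (4 * 6)
= 60/24 = 2.5

2.5


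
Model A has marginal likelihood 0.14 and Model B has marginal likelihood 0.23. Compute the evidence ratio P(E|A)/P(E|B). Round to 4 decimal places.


Evidence ratio = P(E|A) / P(E|B)
= 0.14 / 0.23
= 0.6087

0.6087


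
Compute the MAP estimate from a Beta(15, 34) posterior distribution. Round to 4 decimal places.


MAP = mode of Beta distribution
= (alpha - 1)/(alpha + beta - 2)
= (15-1)/(15+34-2)
= 14/47 = 0.2979

0.2979


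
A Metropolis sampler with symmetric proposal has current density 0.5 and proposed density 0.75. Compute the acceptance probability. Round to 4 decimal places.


For symmetric proposals, acceptance = min(1, pi(x*)/pi(x))
= min(1, 0.75/0.5)
= min(1, 1.5) = 1.0

1.0


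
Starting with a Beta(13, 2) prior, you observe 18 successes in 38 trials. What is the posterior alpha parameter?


For a Beta-Binomial conjugate model:
Posterior alpha = prior alpha + number of successes
= 13 + 18 = 31

31


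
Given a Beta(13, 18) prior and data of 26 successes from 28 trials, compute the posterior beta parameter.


Number of failures = 28 - 26 = 2
Posterior beta = 18 + 2 = 20

20


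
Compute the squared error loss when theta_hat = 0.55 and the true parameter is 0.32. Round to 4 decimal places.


L = (theta_hat - theta_true)^2
= (0.55 - 0.32)^2
= 0.23^2 = 0.0529

0.0529


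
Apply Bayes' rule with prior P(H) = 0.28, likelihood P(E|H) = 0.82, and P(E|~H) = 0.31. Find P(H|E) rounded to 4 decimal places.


Step 1: Compute marginal P(E) = P(E|H)P(H) + P(E|~H)P(~H)
= 0.82*0.28 + 0.31*0.72 = 0.4528
Step 2: P(H|E) = P(E|H)P(H)/P(E) = 0.2296/0.4528
= 0.5071

0.5071


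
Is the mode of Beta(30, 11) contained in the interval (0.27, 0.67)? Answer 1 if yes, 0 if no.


Mode = (a-1)/(a+b-2) = 29/39 = 0.7436
Interval: (0.27, 0.67)
Contains mode? 0

0


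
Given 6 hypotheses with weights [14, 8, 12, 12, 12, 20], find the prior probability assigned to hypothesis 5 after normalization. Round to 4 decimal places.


To normalize, divide each weight by the sum of all weights.
Sum = 78
Prior(H5) = 12/78 = 0.1538

0.1538


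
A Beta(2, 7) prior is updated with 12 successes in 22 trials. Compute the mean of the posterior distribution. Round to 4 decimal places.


After update: Beta(14, 17)
Mean = 14 / (14 + 17) = 14 / 31
= 0.4516

0.4516


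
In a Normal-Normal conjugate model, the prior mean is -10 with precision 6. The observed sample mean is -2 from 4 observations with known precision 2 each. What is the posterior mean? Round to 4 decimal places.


Posterior precision = tau0 + n*tau = 6 + 4*2 = 14
Posterior mean = (tau0*mu0 + n*tau*xbar) / posterior_precision
= (6*-10 + 4*2*-2) / 14
= -76 / 14 = -5.4286

-5.4286


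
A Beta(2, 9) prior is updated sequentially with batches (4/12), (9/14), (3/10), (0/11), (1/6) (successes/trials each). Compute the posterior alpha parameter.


Sequential conjugate updating is equivalent to a single batch update.
Total successes across all batches = 17
alpha_posterior = alpha_prior + total_successes = 2 + 17
= 19

19


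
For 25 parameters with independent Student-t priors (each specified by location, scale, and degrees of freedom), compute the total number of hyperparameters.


A Student-t prior has 3 hyperparameters per parameter.
Total = 25 * 3 = 75

75


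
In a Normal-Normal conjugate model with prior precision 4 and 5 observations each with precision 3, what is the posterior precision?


Posterior precision = prior precision + n * observation precision
= 4 + 5 * 3
= 4 + 15 = 19

19


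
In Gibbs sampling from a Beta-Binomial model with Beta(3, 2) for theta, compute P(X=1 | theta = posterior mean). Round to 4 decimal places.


Posterior mean = alpha/(alpha+beta) = 3/5 = 0.6
P(X=1|theta=mean) = theta = 0.6

0.6


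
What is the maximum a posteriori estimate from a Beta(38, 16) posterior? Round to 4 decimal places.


The MAP estimate equals the mode of the distribution.
Mode of Beta(a,b) = (a-1)/(a+b-2)
= 37/52
= 0.7115

0.7115


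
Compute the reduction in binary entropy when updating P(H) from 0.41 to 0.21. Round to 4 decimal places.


H_before = -p*log2(p) - (1-p)*log2(1-p) for p=0.41: 0.9765
H_after for p=0.21: 0.7415
Reduction = 0.9765 - 0.7415 = 0.235

0.235
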